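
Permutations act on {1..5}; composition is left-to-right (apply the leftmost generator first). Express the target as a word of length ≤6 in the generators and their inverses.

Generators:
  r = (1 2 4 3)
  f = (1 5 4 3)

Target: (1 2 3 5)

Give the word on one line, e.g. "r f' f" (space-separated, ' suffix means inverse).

  after r': (1 3 4 2)
  after f: (2 5 4)
  after r': (1 3 4)(2 5)
  after f': (1 4 3 5 2)
  after r': (1 2 3 5)

r' f r' f' r'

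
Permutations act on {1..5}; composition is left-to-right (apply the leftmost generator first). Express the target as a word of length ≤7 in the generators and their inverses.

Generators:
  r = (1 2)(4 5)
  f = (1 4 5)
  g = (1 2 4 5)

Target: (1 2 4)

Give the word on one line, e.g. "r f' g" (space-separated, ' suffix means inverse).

f' g' g' f f

  after f': (1 5 4)
  after g': (1 4 5 2)
  after g': (1 2 5)
  after f: (1 2)(4 5)
  after f: (1 2 4)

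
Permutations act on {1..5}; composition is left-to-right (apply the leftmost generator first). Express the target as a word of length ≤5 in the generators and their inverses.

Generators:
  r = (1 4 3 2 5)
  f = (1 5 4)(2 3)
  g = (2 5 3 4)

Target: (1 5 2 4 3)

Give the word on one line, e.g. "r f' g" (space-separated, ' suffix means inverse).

f f r' r'

  after f: (1 5 4)(2 3)
  after f: (1 4 5)
  after r': (2 3 4)
  after r': (1 5 2 4 3)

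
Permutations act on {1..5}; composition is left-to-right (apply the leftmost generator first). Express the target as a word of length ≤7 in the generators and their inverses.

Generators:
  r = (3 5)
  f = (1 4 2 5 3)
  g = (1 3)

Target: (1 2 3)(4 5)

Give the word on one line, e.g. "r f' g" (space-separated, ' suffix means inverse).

r f g g f

  after r: (3 5)
  after f: (1 4 2 5)
  after g: (1 4 2 5 3)
  after g: (1 4 2 5)
  after f: (1 2 3)(4 5)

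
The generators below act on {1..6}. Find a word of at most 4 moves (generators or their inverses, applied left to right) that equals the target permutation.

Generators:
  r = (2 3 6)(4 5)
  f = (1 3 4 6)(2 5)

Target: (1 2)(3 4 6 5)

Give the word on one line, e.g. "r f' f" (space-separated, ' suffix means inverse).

r' f r'

  after r': (2 6 3)(4 5)
  after f: (1 3 5 6 4 2)
  after r': (1 2)(3 4 6 5)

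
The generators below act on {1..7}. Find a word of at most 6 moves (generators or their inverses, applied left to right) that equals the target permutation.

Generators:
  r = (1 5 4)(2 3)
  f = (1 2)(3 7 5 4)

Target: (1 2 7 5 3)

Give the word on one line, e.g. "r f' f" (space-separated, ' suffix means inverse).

r' f r' r' r'

  after r': (1 4 5)(2 3)
  after f: (1 3)(2 7 5)
  after r': (1 2 7)(3 4 5)
  after r': (1 3 5 2 7 4)
  after r': (1 2 7 5 3)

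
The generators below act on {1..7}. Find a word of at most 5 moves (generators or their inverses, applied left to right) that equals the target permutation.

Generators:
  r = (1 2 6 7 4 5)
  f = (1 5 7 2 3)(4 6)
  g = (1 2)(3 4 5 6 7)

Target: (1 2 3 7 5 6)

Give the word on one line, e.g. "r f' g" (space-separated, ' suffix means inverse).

g f g' g' r'

  after g: (1 2)(3 4 5 6 7)
  after f: (1 3 6 2 5 4 7)
  after g': (1 7 2 4 6)(3 5)
  after g': (1 6 2 3 4 5 7)
  after r': (1 2 3 7 5 6)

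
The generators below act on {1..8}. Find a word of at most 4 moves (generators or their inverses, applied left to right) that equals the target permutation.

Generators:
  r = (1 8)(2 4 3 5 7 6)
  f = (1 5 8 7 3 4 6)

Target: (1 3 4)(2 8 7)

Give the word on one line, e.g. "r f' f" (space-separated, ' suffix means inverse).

f r' r' f'

  after f: (1 5 8 7 3 4 6)
  after r': (1 3 2 6 8 5)(4 7)
  after r': (1 4 5 8 3 6)(2 7)
  after f': (1 3 4)(2 8 7)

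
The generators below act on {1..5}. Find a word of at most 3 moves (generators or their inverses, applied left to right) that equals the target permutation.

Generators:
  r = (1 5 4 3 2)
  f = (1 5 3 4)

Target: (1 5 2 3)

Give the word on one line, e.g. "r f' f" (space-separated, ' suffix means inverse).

  after f': (1 4 3 5)
  after r': (1 5 2 3)

f' r'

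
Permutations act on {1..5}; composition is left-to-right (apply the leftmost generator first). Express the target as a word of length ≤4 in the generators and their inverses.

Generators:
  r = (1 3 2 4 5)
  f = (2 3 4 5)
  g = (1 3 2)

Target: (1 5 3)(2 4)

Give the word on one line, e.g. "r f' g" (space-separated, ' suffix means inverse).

  after f': (2 5 4 3)
  after r': (1 5 2 4)
  after g: (1 5)(2 4 3)
  after g: (1 5 3)(2 4)

f' r' g g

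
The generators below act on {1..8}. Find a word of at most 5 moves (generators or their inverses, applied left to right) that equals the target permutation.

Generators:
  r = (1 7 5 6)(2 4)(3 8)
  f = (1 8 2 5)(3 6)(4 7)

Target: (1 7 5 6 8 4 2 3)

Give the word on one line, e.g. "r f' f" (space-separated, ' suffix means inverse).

r f' r r f

  after r: (1 7 5 6)(2 4)(3 8)
  after f': (1 4 8 6 5 3)(2 7)
  after r: (1 2 5 8)(3 7 4)
  after r: (1 4 8 7 2 6)(3 5)
  after f: (1 7 5 6 8 4 2 3)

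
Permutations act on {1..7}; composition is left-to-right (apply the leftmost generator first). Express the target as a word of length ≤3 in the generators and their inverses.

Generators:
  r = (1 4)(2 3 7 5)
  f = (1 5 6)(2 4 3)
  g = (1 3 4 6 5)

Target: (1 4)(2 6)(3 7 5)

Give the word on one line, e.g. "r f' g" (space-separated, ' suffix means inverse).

  after r: (1 4)(2 3 7 5)
  after g': (1 3 7 6 4 5 2)
  after f': (1 4)(2 6)(3 7 5)

r g' f'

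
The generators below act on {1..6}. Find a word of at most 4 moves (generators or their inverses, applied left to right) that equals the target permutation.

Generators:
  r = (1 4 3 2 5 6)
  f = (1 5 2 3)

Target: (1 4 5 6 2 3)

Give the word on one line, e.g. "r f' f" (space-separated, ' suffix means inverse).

r f f

  after r: (1 4 3 2 5 6)
  after f: (1 4)(5 6)
  after f: (1 4 5 6 2 3)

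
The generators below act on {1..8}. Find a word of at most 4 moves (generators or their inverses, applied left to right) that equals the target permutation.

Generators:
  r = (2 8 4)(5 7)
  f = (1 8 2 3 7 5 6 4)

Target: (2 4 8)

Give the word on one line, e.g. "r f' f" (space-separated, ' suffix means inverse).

r r

  after r: (2 8 4)(5 7)
  after r: (2 4 8)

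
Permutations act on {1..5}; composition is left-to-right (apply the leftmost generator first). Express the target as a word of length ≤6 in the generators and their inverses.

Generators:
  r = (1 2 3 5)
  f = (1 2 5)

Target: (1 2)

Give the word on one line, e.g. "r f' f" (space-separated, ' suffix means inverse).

  after r': (1 5 3 2)
  after f': (1 2 5 3)
  after r: (1 3 2)
  after f: (1 3 5)
  after r': (1 2)

r' f' r f r'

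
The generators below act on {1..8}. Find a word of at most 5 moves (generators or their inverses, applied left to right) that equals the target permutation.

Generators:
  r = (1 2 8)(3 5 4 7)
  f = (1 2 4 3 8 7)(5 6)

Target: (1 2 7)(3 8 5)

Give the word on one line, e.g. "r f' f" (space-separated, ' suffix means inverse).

r' f f r

  after r': (1 8 2)(3 7 4 5)
  after f: (1 7 3)(4 6 5 8)
  after f: (2 4 5 7 8 3)
  after r: (1 2 7)(3 8 5)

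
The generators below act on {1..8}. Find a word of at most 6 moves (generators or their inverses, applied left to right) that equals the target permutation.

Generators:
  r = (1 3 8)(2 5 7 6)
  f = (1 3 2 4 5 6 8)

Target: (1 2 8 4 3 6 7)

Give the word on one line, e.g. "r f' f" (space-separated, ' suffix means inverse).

r f f f r'

  after r: (1 3 8)(2 5 7 6)
  after f: (1 2 6 4 5 7 8 3)
  after f: (1 4 6 5 7)(2 8)
  after f: (1 5 7 3 2)(4 8)
  after r': (1 2 8 4 3 6 7)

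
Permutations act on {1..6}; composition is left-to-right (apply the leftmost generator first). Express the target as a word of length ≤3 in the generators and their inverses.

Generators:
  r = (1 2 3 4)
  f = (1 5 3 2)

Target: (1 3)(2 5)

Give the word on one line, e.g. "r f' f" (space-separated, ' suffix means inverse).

  after f': (1 2 3 5)
  after f': (1 3)(2 5)

f' f'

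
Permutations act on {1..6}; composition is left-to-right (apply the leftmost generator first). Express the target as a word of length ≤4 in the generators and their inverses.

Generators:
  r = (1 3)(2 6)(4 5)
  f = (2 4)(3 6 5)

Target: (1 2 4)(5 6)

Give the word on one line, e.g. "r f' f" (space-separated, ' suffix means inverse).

  after r: (1 3)(2 6)(4 5)
  after f: (1 6 4 3)(2 5)
  after r': (1 2 4)(5 6)

r f r'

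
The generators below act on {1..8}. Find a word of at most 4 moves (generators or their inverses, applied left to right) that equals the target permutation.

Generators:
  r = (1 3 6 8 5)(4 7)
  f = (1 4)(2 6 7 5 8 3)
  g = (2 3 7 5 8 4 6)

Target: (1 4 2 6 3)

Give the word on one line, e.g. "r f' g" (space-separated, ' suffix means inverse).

g' r' f' r'

  after g': (2 6 4 8 5 7 3)
  after r': (1 5 4 6 7)(2 3)
  after f': (1 7 4 2 8 5)
  after r': (1 4 2 6 3)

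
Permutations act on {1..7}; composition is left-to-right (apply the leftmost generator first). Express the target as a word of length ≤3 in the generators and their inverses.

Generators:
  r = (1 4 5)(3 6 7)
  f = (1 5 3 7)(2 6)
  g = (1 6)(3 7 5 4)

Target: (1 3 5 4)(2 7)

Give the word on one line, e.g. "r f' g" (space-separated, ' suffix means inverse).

f g' f'

  after f: (1 5 3 7)(2 6)
  after g': (1 7 6 2)(4 5)
  after f': (1 3 5 4)(2 7)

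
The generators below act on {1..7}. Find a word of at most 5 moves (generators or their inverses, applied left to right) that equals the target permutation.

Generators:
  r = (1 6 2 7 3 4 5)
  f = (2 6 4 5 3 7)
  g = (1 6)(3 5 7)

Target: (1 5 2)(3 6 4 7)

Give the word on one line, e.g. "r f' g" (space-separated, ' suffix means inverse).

g' r' r'

  after g': (1 6)(3 7 5)
  after r': (2 6 5 7 4 3)
  after r': (1 5 2)(3 6 4 7)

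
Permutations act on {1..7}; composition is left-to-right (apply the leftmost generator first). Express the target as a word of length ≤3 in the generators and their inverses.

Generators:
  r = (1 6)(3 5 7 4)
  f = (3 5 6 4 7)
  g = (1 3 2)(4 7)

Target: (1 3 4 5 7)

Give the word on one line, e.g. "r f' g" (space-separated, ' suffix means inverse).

  after r: (1 6)(3 5 7 4)
  after f': (1 5 4 7 6)
  after r': (1 3 4 5 7)

r f' r'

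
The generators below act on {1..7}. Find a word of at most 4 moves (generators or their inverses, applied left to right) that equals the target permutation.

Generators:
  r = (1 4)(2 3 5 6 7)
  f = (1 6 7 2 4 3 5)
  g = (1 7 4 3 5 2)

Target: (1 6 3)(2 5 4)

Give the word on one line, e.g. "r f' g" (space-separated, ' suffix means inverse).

f' g g f

  after f': (1 5 3 4 2 7 6)
  after g: (1 2 4)(6 7)
  after g: (2 3 5)(4 7 6)
  after f: (1 6 3)(2 5 4)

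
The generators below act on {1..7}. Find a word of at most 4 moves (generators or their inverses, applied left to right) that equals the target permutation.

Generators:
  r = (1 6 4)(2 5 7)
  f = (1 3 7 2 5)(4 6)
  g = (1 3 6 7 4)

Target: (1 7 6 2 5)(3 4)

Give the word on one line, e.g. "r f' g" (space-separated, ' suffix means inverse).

g f

  after g: (1 3 6 7 4)
  after f: (1 7 6 2 5)(3 4)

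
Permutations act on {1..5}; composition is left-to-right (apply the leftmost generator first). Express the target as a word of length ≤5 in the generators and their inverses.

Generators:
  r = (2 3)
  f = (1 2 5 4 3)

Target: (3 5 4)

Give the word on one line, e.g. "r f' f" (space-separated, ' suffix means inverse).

f' r f' r

  after f': (1 3 4 5 2)
  after r: (1 2)(3 4 5)
  after f': (2 3 5 4)
  after r: (3 5 4)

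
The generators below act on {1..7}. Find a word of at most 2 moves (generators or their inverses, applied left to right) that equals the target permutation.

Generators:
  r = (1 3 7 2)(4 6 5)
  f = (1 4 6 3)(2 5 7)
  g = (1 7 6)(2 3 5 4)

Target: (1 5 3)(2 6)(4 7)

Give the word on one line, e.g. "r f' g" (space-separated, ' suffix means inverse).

  after f': (1 3 6 4)(2 7 5)
  after g: (1 5 3)(2 6)(4 7)

f' g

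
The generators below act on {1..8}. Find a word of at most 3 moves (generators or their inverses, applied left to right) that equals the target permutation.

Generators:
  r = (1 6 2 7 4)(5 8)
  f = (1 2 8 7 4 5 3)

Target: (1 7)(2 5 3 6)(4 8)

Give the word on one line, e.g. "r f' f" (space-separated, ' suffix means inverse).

  after f: (1 2 8 7 4 5 3)
  after r: (1 7)(2 5 3 6)(4 8)

f r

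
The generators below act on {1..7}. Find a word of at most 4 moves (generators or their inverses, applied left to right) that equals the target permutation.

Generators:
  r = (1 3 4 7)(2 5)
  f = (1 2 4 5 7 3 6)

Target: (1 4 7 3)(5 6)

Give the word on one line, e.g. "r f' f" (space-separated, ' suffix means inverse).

  after f: (1 2 4 5 7 3 6)
  after r: (1 5)(2 7 4)(3 6)
  after r: (1 2)(3 6 4 5)
  after f: (1 4 7 3)(5 6)

f r r f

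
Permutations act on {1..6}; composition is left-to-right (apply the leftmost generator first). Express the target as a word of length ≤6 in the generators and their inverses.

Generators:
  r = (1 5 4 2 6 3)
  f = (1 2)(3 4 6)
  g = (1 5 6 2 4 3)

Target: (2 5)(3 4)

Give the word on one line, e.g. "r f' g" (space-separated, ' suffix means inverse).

  after r: (1 5 4 2 6 3)
  after g': (2 5)(4 6)
  after f': (1 2 5)(3 6)
  after f': (2 5)(3 4)

r g' f' f'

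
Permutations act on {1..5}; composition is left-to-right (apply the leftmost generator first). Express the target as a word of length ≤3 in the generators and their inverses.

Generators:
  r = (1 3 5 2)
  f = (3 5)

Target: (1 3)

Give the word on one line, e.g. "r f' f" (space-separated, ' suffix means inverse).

r f r'

  after r: (1 3 5 2)
  after f: (1 5 2)
  after r': (1 3)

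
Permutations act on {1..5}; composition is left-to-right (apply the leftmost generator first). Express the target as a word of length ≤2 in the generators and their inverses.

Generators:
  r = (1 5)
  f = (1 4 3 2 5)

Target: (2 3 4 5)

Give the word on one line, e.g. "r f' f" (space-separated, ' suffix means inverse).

f' r'

  after f': (1 5 2 3 4)
  after r': (2 3 4 5)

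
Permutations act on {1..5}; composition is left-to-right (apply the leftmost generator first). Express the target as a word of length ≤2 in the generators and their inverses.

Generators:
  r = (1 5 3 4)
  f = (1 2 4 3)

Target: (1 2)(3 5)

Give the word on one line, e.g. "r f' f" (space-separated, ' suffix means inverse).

r' f'

  after r': (1 4 3 5)
  after f': (1 2)(3 5)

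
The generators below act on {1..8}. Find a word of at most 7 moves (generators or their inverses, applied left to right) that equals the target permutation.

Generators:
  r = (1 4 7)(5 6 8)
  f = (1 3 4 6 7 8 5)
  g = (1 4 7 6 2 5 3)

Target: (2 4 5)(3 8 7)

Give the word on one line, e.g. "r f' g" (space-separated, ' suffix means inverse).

  after g': (1 3 5 2 6 7 4)
  after f': (2 4 5)(3 8 7)
  after r': (1 7 3 6 5 2)(4 8)
  after r': (1 4 6 8)(2 7 3 5)
  after r': (2 4 5)(3 8 7)

g' f' r' r' r'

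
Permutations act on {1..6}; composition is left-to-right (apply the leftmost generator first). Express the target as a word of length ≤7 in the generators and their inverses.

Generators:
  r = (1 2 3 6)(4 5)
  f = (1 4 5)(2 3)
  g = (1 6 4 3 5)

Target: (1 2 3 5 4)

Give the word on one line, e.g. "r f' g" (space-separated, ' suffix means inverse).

g' f' r' g' f'

  after g': (1 5 3 4 6)
  after f': (1 4 6 5 2 3)
  after r': (1 5)(3 6 4)
  after g': (1 3)
  after f': (1 2 3 5 4)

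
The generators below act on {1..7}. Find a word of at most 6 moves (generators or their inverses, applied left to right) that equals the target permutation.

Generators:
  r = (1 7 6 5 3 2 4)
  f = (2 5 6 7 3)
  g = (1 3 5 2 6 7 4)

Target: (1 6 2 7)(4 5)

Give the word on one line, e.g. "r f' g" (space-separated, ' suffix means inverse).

g' r' g r f

  after g': (1 4 7 6 2 5 3)
  after r': (1 2 6 3 4)
  after g: (1 6 5 2 7 4 3)
  after r: (1 5 4 2 6 3 7)
  after f: (1 6 2 7)(4 5)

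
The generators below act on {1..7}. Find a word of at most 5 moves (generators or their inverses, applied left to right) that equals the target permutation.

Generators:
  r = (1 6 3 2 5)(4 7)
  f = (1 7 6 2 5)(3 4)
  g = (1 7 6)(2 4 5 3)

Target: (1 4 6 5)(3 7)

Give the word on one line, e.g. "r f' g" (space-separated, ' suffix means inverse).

  after f': (1 5 2 6 7)(3 4)
  after r': (1 2)(3 7 5)(4 6)
  after g': (1 3)(2 6)(4 7)
  after f: (1 4 6 5)(3 7)

f' r' g' f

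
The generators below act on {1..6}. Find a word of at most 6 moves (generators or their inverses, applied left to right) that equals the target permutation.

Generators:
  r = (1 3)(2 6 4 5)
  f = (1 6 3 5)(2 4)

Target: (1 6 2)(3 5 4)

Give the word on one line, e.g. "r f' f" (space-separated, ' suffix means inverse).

r' r' r' f'

  after r': (1 3)(2 5 4 6)
  after r': (2 4)(5 6)
  after r': (1 3)(2 6 4 5)
  after f': (1 6 2)(3 5 4)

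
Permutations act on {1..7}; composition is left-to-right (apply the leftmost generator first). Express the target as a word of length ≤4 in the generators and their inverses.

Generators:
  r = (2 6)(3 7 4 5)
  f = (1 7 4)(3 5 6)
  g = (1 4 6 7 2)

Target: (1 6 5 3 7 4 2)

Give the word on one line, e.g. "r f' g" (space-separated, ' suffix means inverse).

  after f': (1 4 7)(3 6 5)
  after g: (1 6 5 3 7 4 2)

f' g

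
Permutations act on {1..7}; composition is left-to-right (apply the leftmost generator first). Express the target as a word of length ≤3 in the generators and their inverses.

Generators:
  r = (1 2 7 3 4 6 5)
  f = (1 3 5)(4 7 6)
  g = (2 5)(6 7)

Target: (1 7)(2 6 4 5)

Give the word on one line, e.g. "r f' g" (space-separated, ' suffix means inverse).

  after r': (1 5 6 4 3 7 2)
  after f': (1 3 4)(2 5 7)
  after r': (1 7)(2 6 4 5)

r' f' r'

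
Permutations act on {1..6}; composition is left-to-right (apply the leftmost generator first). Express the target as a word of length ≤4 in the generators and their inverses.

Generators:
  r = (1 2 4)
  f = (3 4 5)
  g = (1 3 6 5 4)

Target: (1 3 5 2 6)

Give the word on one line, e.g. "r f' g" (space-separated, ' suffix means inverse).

r' g g r

  after r': (1 4 2)
  after g: (2 3 6 5 4)
  after g: (1 3 5)(2 6 4)
  after r: (1 3 5 2 6)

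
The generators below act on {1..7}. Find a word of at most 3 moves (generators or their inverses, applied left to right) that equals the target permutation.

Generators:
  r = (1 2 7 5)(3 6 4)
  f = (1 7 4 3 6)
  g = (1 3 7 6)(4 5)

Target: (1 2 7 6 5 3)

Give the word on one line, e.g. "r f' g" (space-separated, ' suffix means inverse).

f' g r

  after f': (1 6 3 4 7)
  after g: (3 5 4 6 7)
  after r: (1 2 7 6 5 3)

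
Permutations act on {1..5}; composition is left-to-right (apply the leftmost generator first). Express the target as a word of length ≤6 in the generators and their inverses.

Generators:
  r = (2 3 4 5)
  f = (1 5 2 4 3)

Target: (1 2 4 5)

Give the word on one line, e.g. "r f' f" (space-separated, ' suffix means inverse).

r' f' f' f'

  after r': (2 5 4 3)
  after f': (1 3 5 2)
  after f': (1 4 2 3)
  after f': (1 2 4 5)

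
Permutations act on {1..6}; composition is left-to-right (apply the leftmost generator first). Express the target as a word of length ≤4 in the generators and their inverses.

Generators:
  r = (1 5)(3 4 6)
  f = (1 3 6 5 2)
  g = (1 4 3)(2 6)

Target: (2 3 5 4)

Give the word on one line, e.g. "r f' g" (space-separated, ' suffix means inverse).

  after r: (1 5)(3 4 6)
  after g': (1 5 3)(2 6 4)
  after r: (2 3 5 4)

r g' r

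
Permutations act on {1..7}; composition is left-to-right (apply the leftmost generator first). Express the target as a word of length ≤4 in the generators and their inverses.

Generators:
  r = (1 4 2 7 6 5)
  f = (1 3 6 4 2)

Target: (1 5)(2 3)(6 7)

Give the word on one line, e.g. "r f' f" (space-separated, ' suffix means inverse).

  after r': (1 5 6 7 2 4)
  after f: (1 5 4 3 6 7)
  after f: (1 5 2)(3 4 6 7)
  after f: (1 5)(2 3)(6 7)

r' f f f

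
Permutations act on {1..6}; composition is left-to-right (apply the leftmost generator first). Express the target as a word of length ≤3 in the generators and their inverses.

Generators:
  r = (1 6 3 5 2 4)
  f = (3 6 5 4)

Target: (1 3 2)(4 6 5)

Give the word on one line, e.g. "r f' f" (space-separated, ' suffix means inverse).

r r

  after r: (1 6 3 5 2 4)
  after r: (1 3 2)(4 6 5)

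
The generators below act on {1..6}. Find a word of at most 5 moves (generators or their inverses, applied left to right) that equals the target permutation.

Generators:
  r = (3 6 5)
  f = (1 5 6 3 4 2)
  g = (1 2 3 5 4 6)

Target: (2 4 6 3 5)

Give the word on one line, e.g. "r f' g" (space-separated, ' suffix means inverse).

  after g: (1 2 3 5 4 6)
  after f: (2 4 3 6 5)
  after r: (2 4 6 3 5)

g f r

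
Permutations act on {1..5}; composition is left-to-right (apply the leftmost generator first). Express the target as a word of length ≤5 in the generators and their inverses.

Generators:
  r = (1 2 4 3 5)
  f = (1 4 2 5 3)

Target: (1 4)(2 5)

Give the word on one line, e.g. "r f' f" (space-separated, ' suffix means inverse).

f' f' f' r

  after f': (1 3 5 2 4)
  after f': (1 5 4 3 2)
  after f': (1 2 3 4 5)
  after r: (1 4)(2 5)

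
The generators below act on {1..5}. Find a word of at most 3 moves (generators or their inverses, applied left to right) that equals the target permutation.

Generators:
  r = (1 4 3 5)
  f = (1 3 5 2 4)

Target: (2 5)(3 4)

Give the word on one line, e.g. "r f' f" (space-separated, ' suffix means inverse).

r' r' f'

  after r': (1 5 3 4)
  after r': (1 3)(4 5)
  after f': (2 5)(3 4)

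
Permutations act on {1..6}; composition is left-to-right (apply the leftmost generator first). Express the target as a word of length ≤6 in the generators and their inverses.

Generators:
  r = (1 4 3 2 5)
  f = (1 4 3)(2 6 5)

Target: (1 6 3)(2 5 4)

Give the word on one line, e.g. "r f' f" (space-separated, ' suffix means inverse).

  after f: (1 4 3)(2 6 5)
  after r: (1 3 4 2 6)
  after r: (1 2 6 4 5)
  after f: (1 6 3)(2 5 4)

f r r f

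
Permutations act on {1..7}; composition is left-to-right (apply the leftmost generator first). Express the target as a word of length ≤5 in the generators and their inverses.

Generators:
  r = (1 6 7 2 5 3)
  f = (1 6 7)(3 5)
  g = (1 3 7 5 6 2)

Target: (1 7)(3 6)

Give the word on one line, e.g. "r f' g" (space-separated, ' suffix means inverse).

  after r': (1 3 5 2 7 6)
  after g: (1 7 2 5)(3 6)
  after r': (1 6 5 3)
  after f: (1 7)(3 6)

r' g r' f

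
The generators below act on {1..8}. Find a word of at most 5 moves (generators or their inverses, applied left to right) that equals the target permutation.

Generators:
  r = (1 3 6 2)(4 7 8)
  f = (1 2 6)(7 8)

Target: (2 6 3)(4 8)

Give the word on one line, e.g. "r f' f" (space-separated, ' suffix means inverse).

f' r r

  after f': (1 6 2)(7 8)
  after r: (1 2 3 6)(4 7)
  after r: (2 6 3)(4 8)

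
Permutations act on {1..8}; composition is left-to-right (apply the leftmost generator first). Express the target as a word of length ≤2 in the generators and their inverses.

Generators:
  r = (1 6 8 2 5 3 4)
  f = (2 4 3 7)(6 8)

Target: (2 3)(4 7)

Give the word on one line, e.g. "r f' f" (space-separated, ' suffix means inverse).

  after f': (2 7 3 4)(6 8)
  after f': (2 3)(4 7)

f' f'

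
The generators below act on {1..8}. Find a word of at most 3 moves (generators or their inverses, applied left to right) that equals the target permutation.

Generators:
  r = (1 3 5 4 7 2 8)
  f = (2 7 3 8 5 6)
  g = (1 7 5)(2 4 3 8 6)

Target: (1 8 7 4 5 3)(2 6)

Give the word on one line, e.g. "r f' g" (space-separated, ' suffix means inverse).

  after r: (1 3 5 4 7 2 8)
  after g: (1 8 7 4 5 3)(2 6)

r g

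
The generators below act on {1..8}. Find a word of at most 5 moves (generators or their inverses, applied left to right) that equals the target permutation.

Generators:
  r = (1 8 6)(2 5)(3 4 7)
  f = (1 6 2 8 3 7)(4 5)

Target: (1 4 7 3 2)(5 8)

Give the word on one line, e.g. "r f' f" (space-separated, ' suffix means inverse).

f f r' f

  after f: (1 6 2 8 3 7)(4 5)
  after f: (1 2 3)(6 8 7)
  after r': (1 5 2 7 8 4 3 6)
  after f: (1 4 7 3 2)(5 8)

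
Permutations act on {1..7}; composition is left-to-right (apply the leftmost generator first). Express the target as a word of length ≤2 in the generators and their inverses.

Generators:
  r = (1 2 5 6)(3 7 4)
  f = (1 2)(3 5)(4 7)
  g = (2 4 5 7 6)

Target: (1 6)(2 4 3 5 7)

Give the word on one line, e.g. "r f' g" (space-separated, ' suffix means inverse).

r g'

  after r: (1 2 5 6)(3 7 4)
  after g': (1 6)(2 4 3 5 7)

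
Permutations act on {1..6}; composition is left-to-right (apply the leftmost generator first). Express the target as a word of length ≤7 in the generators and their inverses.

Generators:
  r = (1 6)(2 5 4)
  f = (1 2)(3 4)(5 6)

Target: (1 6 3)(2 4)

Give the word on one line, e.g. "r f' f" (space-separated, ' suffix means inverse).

  after r: (1 6)(2 5 4)
  after r: (2 4 5)
  after f': (1 2 3 4 6 5)
  after r: (1 5 6 4)(2 3)
  after f: (1 6 3)(2 4)

r r f' r f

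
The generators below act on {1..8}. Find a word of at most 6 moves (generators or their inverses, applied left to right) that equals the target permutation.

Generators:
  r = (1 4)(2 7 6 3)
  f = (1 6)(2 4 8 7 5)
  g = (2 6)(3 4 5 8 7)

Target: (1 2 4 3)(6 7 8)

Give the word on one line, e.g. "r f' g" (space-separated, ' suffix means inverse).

  after f': (1 6)(2 5 7 8 4)
  after r: (1 3 2 5 6 4 7 8)
  after g: (1 4 3 6 5 2 8)
  after f': (1 2 4 3)(6 7 8)

f' r g f'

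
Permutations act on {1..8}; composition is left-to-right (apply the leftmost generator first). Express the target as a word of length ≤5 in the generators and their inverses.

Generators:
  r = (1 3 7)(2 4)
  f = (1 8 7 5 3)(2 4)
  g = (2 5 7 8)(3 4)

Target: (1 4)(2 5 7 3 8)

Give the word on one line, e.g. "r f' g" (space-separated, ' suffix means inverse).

f r' g r'

  after f: (1 8 7 5 3)(2 4)
  after r': (1 8 3 7 5)
  after g: (1 2 5)(3 8 4)
  after r': (1 4)(2 5 7 3 8)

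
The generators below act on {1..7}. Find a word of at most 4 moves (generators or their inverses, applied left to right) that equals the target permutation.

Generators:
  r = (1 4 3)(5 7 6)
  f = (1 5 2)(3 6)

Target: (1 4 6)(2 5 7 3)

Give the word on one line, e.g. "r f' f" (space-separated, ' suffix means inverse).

r' r' f'

  after r': (1 3 4)(5 6 7)
  after r': (1 4 3)(5 7 6)
  after f': (1 4 6)(2 5 7 3)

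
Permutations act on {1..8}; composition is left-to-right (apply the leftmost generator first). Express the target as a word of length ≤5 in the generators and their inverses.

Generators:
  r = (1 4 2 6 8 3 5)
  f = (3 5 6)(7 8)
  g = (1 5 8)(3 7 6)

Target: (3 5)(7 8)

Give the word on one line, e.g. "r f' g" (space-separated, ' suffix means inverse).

f g' r' f' r

  after f: (3 5 6)(7 8)
  after g': (1 8 3)(5 7)
  after r': (1 6 2 4)(3 5 7)
  after f': (1 5 8 7 6 2 4)
  after r: (3 5)(7 8)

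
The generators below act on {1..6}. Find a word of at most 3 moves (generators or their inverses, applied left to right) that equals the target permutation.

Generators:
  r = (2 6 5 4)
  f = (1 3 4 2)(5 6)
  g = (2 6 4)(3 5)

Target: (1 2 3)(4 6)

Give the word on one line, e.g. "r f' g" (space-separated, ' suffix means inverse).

r' f'

  after r': (2 4 5 6)
  after f': (1 2 3)(4 6)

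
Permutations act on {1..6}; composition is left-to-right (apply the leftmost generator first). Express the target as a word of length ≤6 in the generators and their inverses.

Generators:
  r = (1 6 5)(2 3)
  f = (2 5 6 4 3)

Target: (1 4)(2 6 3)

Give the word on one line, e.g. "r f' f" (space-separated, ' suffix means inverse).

  after f': (2 3 4 6 5)
  after r': (1 5 3 4)
  after f: (1 6 4)(2 5)
  after f: (1 4)(2 6 3)

f' r' f f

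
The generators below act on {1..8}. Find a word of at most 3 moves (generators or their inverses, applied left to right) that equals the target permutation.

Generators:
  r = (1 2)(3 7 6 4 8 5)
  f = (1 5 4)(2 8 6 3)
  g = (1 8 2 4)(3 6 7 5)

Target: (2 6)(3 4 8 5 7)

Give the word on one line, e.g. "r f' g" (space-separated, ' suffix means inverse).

  after g': (1 4 2 8)(3 5 7 6)
  after f: (2 6)(3 4 8 5 7)

g' f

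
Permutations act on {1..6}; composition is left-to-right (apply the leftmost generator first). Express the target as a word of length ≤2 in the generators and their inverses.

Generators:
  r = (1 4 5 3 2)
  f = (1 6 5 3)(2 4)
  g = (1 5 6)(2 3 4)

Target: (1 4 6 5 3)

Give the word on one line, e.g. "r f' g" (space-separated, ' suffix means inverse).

  after r': (1 2 3 5 4)
  after g': (1 4 6 5 3)

r' g'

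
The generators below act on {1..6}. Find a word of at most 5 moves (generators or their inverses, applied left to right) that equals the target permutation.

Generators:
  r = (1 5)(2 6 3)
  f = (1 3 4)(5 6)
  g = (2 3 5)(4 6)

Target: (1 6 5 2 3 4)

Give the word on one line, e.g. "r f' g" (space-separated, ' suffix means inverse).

f r r

  after f: (1 3 4)(5 6)
  after r: (1 2 6)(3 4 5)
  after r: (1 6 5 2 3 4)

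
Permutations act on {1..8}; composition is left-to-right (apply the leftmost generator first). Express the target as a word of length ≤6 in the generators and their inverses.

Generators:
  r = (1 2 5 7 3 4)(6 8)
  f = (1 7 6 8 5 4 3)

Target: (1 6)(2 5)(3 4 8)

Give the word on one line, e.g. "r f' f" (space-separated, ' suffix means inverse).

  after r': (1 4 3 7 5 2)(6 8)
  after f': (1 5 2 3)(7 8)
  after f': (1 8)(2 4 5)(6 7)
  after f': (1 6)(2 5)(3 4 8)

r' f' f' f'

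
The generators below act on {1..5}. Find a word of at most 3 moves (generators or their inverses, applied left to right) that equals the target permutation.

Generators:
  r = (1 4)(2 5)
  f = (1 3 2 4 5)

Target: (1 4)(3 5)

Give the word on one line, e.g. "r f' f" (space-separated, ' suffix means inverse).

  after f': (1 5 4 2 3)
  after r: (1 2 3 4 5)
  after f: (1 4)(3 5)

f' r f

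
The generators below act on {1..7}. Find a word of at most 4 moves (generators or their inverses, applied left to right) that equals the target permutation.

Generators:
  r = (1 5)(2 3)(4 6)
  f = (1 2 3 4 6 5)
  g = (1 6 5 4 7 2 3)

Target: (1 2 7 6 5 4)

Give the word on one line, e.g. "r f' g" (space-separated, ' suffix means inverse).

g' r

  after g': (1 3 2 7 4 5 6)
  after r: (1 2 7 6 5 4)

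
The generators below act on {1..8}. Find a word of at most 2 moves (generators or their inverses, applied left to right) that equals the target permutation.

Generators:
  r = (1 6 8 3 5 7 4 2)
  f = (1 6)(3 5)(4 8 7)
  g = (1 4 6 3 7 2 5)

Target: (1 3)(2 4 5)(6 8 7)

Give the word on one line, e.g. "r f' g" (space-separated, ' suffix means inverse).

  after r: (1 6 8 3 5 7 4 2)
  after g: (1 3)(2 4 5)(6 8 7)

r g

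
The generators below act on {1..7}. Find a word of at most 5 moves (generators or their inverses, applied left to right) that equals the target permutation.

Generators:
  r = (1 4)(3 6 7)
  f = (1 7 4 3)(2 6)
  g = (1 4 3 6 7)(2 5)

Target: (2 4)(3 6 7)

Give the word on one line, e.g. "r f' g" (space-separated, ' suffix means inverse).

  after r': (1 4)(3 7 6)
  after r': (3 6 7)
  after f': (1 3 2 6)(4 7)
  after r': (1 7)(2 3)(4 6)
  after f': (2 4)(3 6 7)

r' r' f' r' f'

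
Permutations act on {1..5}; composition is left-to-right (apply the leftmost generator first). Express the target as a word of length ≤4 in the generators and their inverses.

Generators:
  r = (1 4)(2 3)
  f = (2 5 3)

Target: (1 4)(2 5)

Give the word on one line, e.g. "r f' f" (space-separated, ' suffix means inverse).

  after r': (1 4)(2 3)
  after f': (1 4)(2 5)
  after r: (2 5 3)
  after r: (1 4)(2 5)

r' f' r r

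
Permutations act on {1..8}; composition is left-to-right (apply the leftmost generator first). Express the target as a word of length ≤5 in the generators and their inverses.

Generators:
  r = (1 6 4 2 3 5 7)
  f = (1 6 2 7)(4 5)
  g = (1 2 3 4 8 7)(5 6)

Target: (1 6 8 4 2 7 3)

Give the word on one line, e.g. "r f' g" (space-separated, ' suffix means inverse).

  after f': (1 7 2 6)(4 5)
  after r': (1 5 6 7 4 3 2)
  after g': (1 6 8 4 2 7 3)

f' r' g'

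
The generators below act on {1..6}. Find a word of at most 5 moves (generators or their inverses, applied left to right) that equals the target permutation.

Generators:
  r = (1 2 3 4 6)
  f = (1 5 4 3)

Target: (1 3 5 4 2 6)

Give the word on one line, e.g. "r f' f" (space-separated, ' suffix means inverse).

r r r f

  after r: (1 2 3 4 6)
  after r: (1 3 6 2 4)
  after r: (1 4 2 6 3)
  after f: (1 3 5 4 2 6)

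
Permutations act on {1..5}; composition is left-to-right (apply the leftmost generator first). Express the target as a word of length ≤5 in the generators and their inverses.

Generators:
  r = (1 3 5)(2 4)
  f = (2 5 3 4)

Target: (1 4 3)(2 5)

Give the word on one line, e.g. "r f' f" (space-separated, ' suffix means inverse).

  after r': (1 5 3)(2 4)
  after f': (1 2 3)
  after f': (1 4 3)(2 5)

r' f' f'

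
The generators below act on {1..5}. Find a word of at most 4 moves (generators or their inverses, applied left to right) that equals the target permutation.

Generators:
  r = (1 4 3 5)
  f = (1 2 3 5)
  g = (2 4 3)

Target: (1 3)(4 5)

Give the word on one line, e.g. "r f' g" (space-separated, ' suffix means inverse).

  after r': (1 5 3 4)
  after g': (1 5 4)(2 3)
  after f': (1 3)(4 5)

r' g' f'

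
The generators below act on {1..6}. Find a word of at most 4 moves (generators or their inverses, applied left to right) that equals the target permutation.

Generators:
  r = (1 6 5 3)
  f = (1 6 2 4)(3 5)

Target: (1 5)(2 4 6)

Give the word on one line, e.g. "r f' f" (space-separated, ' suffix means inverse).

  after f: (1 6 2 4)(3 5)
  after r: (1 5)(2 4 6)

f r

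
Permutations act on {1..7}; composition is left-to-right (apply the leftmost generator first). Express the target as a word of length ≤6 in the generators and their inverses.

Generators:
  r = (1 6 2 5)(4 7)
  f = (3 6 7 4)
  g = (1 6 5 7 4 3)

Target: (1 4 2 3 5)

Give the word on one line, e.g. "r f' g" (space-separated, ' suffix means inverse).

  after r: (1 6 2 5)(4 7)
  after f': (1 3 4 6 2 5)
  after r: (1 3 7 4 2)(5 6)
  after g': (1 4 2 3 5)

r f' r g'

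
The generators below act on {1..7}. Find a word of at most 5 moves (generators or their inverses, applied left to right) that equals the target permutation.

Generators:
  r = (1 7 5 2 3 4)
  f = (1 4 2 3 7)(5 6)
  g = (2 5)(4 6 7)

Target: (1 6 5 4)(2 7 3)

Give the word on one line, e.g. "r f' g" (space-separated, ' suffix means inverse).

  after f': (1 7 3 2 4)(5 6)
  after g: (1 4)(2 6)(3 5 7)
  after g: (1 6 5 4)(2 7 3)

f' g g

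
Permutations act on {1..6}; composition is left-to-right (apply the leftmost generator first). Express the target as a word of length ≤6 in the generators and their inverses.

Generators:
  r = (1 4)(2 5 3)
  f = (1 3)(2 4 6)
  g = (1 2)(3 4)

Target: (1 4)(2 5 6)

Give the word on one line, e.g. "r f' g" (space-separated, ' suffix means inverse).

r' f' g' r

  after r': (1 4)(2 3 5)
  after f': (1 2)(3 5 6 4)
  after g': (3 5 6)
  after r: (1 4)(2 5 6)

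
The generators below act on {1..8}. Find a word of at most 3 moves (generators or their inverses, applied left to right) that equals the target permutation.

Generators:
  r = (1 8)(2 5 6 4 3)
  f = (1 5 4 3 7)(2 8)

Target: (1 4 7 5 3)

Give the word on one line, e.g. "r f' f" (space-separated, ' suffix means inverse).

  after f: (1 5 4 3 7)(2 8)
  after f: (1 4 7 5 3)

f f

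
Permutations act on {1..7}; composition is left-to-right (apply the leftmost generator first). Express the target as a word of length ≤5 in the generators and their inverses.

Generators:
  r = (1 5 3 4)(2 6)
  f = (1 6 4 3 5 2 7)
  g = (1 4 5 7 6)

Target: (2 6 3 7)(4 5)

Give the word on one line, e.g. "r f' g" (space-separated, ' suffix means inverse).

  after f: (1 6 4 3 5 2 7)
  after r': (1 2 7 4 5 6 3)
  after f': (1 5)(3 7 6 4)
  after r': (2 6 3 7)(4 5)

f r' f' r'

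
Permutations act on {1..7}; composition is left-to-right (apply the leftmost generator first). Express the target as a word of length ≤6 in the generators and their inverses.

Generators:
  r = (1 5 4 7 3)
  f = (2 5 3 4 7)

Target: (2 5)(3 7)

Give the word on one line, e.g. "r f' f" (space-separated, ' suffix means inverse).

  after f: (2 5 3 4 7)
  after f: (2 3 7 5 4)
  after r': (1 3 4 2 7)
  after f': (1 5 2 4 7)
  after r': (2 5)(3 7)

f f r' f' r'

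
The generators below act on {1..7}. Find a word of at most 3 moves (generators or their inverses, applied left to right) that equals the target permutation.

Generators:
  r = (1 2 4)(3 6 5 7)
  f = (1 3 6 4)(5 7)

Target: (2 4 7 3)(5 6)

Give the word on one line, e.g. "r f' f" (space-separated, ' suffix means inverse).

r f r'

  after r: (1 2 4)(3 6 5 7)
  after f: (1 2)(3 4)(6 7)
  after r': (2 4 7 3)(5 6)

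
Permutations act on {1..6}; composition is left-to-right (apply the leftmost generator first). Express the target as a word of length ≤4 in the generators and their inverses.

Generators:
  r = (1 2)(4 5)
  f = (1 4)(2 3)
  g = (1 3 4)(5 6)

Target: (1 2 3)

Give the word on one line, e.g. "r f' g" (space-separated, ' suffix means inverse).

g' g' f

  after g': (1 4 3)(5 6)
  after g': (1 3 4)
  after f: (1 2 3)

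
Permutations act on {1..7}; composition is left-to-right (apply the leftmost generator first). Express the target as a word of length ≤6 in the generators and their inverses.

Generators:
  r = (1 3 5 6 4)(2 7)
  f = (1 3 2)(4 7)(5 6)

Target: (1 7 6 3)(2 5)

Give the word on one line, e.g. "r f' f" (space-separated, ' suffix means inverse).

  after f: (1 3 2)(4 7)(5 6)
  after r': (2 4)(3 7 6)
  after r': (1 4 7 5 3 2 6)
  after f: (1 7 6 3)(2 5)

f r' r' f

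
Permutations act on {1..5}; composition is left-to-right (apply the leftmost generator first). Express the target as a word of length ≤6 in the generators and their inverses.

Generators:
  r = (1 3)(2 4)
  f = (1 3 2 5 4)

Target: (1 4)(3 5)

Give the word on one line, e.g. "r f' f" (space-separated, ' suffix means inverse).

  after f: (1 3 2 5 4)
  after r: (2 5)(3 4)
  after r: (1 3 2 5 4)
  after f: (1 2 4 3 5)
  after r: (1 4)(3 5)

f r r f r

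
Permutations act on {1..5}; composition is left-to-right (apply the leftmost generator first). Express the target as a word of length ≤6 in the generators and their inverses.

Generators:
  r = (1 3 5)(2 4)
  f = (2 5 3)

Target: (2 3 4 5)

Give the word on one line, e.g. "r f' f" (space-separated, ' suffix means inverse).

r' f r f r'

  after r': (1 5 3)(2 4)
  after f: (1 3)(2 4 5)
  after r: (1 5 4)
  after f: (1 3 2 5 4)
  after r': (2 3 4 5)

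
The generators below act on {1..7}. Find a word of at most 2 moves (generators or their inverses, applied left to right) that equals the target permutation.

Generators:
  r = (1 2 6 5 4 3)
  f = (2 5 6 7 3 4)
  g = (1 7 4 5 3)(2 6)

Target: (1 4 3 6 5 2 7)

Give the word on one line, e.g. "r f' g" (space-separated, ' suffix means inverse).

g' f

  after g': (1 3 5 4 7)(2 6)
  after f: (1 4 3 6 5 2 7)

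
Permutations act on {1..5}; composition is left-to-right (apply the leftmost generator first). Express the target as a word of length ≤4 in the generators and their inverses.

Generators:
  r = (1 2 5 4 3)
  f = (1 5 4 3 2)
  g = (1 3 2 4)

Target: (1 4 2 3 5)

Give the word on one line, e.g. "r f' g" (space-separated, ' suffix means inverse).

r' r'

  after r': (1 3 4 5 2)
  after r': (1 4 2 3 5)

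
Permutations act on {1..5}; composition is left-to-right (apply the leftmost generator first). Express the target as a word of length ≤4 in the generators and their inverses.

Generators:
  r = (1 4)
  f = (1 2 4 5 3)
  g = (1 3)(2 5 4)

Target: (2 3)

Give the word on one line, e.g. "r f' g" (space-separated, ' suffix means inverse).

f' g'

  after f': (1 3 5 4 2)
  after g': (2 3)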